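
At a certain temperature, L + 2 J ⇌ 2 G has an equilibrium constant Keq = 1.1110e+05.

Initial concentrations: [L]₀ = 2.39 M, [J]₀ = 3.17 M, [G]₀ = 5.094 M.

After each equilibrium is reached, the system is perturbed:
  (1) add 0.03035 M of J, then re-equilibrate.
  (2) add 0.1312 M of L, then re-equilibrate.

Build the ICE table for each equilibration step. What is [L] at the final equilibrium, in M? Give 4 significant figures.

[L]_eq = 0.9339 M

Q₀ = 1.08 vs Keq = 1.1110e+05 ⇒ Q<K, forward
Step 1:
                    L           J           G
  I              2.39        3.17       5.094
  C            -1.571      -3.143       3.143
  E            0.8187     0.02731       8.237
  solve Keq expr → x = 1.571; check Q = 1.1110e+05
Then add 0.03035 M of J.
Step 2:
                    L           J           G
  I            0.8187     0.05766       8.237
  C            -0.015       -0.03        0.03
  E            0.8037     0.02767       8.267
  solve Keq expr → x = 0.015; check Q = 1.1110e+05
Then add 0.1312 M of L.
Step 3:
                    L           J           G
  I            0.9349     0.02767       8.267
  C       -9.9739e-04   -0.001995    0.001995
  E            0.9339     0.02567       8.269
  solve Keq expr → x = 9.9739e-04; check Q = 1.1110e+05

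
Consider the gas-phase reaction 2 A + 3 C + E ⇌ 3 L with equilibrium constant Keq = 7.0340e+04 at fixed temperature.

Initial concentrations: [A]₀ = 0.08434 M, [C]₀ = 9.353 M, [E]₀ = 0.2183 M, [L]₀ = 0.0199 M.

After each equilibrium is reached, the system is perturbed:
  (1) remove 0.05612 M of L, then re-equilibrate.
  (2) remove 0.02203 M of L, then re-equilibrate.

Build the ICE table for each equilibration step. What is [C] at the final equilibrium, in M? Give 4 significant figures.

[C]_eq = 9.226 M

Q₀ = 6.2028e-06 vs Keq = 7.0340e+04 ⇒ Q<K, forward
Step 1:
                  A         C         E         L
  init      0.08434     9.353    0.2183    0.0199
  Δ        -0.08432   -0.1265  -0.04216    0.1265
  eq      1.7954e-05     9.227    0.1761    0.1464
  solve Keq expr → x = 0.04216; check Q = 7.0340e+04
Then remove 0.05612 M of L.
Step 2:
                  A         C         E         L
  init    1.7954e-05     9.227    0.1761   0.09026
  Δ       -9.2582e-06 -1.3887e-05 -4.6291e-06 1.3887e-05
  eq      8.6953e-06     9.227    0.1761   0.09028
  solve Keq expr → x = 4.6291e-06; check Q = 7.0340e+04
Then remove 0.02203 M of L.
Step 3:
                  A         C         E         L
  init    8.6953e-06     9.227    0.1761   0.06825
  Δ       -2.9794e-06 -4.4690e-06 -1.4897e-06 4.4690e-06
  eq      5.7160e-06     9.226    0.1761   0.06825
  solve Keq expr → x = 1.4897e-06; check Q = 7.0340e+04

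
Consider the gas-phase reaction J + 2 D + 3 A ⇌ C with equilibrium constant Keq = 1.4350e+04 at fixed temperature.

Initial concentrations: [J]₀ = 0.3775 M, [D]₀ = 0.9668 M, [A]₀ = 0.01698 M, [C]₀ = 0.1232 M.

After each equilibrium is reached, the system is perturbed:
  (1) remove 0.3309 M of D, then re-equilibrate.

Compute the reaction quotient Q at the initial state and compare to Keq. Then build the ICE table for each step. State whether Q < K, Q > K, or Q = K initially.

Q₀ = 7.1319e+04; Q > K (proceeds reverse)

Q₀ = 7.1319e+04 vs Keq = 1.4350e+04 ⇒ Q>K, reverse
Step 1:
                  J         D         A         C
  I          0.3775    0.9668   0.01698    0.1232
  C        0.003816  0.007633   0.01145 -0.003816
  E          0.3813    0.9744   0.02843    0.1194
  solve Keq expr → x = -0.003816; check Q = 1.4350e+04
Then remove 0.3309 M of D.
Step 2:
                  J         D         A         C
  I          0.3813    0.6435   0.02843    0.1194
  C        0.002818  0.005636  0.008455 -0.002818
  E          0.3841    0.6492   0.03688    0.1166
  solve Keq expr → x = -0.002818; check Q = 1.4350e+04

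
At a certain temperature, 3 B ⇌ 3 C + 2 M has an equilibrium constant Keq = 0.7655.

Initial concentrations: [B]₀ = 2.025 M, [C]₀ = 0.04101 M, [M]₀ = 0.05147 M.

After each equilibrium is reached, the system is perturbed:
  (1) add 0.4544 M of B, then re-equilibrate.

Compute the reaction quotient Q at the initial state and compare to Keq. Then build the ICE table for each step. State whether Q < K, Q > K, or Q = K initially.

Q₀ = 2.2004e-08 vs Keq = 0.7655 ⇒ Q<K, forward
Step 1:
                  B         C         M
  init        2.025   0.04101   0.05147
  Δ          -1.046     1.046    0.6971
  eq         0.9793     1.087    0.7486
  solve Keq expr → x = 0.3486; check Q = 0.7655
Then add 0.4544 M of B.
Step 2:
                  B         C         M
  init        1.434     1.087    0.7486
  Δ         -0.1774    0.1774    0.1183
  eq          1.256     1.264    0.8669
  solve Keq expr → x = 0.05914; check Q = 0.7655

Q₀ = 2.2004e-08; Q < K (proceeds forward)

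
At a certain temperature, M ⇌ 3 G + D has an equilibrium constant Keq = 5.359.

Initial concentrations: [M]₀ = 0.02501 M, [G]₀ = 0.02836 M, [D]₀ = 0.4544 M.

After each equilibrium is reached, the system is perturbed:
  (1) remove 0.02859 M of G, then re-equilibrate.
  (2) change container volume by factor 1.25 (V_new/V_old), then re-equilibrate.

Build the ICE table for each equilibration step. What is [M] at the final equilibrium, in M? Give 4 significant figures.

[M]_eq = 1.5299e-05 M

Q₀ = 4.1442e-04 vs Keq = 5.359 ⇒ Q<K, forward
Step 1:
                  M         G         D
  init      0.02501   0.02836    0.4544
  Δ        -0.02491   0.07474   0.02491
  eq      9.8008e-05    0.1031    0.4793
  solve Keq expr → x = 0.02491; check Q = 5.359
Then remove 0.02859 M of G.
Step 2:
                  M         G         D
  init    9.8008e-05   0.07451    0.4793
  Δ       -6.0739e-05 1.8222e-04 6.0739e-05
  eq      3.7269e-05   0.07469    0.4794
  solve Keq expr → x = 6.0739e-05; check Q = 5.359
Then change container volume by factor 1.25 (V_new/V_old).
Step 3:
                  M         G         D
  init    2.9815e-05   0.05975    0.3835
  Δ       -1.4516e-05 4.3547e-05 1.4516e-05
  eq      1.5299e-05   0.05979    0.3835
  solve Keq expr → x = 1.4516e-05; check Q = 5.359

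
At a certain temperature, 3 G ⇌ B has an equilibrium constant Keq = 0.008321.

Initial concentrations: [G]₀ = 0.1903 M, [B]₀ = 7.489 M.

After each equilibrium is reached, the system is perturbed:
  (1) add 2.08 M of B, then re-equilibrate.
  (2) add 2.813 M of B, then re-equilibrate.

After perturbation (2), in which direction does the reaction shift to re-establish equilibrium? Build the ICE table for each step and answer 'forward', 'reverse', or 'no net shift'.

Direction: reverse

Q₀ = 1087 vs Keq = 0.008321 ⇒ Q>K, reverse
Step 1:
                  G         B
  init       0.1903     7.489
  Δ           8.123    -2.708
  eq          8.314     4.781
  solve Keq expr → x = -2.708; check Q = 0.008321
Then add 2.08 M of B.
Step 2:
                  G         B
  init        8.314     6.861
  Δ          0.9216   -0.3072
  eq          9.235     6.554
  solve Keq expr → x = -0.3072; check Q = 0.008321
Then add 2.813 M of B.
Step 3:
                  G         B
  init        9.235     9.367
  Δ           1.038   -0.3459
  eq          10.27     9.021
  solve Keq expr → x = -0.3459; check Q = 0.008321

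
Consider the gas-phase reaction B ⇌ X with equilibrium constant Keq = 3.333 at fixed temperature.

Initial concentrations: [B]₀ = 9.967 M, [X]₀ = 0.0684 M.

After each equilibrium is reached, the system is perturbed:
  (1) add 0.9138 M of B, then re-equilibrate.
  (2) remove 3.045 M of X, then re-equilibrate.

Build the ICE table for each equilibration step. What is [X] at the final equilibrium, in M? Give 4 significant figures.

[X]_eq = 6.08 M

Q₀ = 0.006863 vs Keq = 3.333 ⇒ Q<K, forward
Step 1:
                   B          X
  Initial      9.967     0.0684
  Change      -7.651      7.651
  Equil        2.316      7.719
  solve Keq expr → x = 7.651; check Q = 3.333
Then add 0.9138 M of B.
Step 2:
                   B          X
  Initial       3.23      7.719
  Change     -0.7029     0.7029
  Equil        2.527      8.422
  solve Keq expr → x = 0.7029; check Q = 3.333
Then remove 3.045 M of X.
Step 3:
                   B          X
  Initial      2.527      5.377
  Change     -0.7027     0.7027
  Equil        1.824       6.08
  solve Keq expr → x = 0.7027; check Q = 3.333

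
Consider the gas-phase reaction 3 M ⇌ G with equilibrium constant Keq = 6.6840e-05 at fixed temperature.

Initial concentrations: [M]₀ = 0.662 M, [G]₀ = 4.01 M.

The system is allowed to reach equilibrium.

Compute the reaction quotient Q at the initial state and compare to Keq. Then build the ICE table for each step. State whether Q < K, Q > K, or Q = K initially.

Q₀ = 13.82 vs Keq = 6.6840e-05 ⇒ Q>K, reverse
Step 1:
                  M         G
  I           0.662      4.01
  C           11.66    -3.885
  E           12.32    0.1249
  solve Keq expr → x = -3.885; check Q = 6.6840e-05

Q₀ = 13.82; Q > K (proceeds reverse)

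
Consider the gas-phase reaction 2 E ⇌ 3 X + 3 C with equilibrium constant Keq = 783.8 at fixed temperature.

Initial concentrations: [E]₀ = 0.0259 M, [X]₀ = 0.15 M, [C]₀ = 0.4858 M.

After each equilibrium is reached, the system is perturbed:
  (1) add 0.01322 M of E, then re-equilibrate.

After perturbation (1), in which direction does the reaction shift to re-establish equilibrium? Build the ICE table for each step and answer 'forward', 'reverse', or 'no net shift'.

Q₀ = 0.5768 vs Keq = 783.8 ⇒ Q<K, forward
Step 1:
                  E         X         C
  init       0.0259      0.15    0.4858
  Δ        -0.02481   0.03721   0.03721
  eq       0.001094    0.1872     0.523
  solve Keq expr → x = 0.0124; check Q = 783.8
Then add 0.01322 M of E.
Step 2:
                  E         X         C
  init      0.01431    0.1872     0.523
  Δ        -0.01297   0.01946   0.01946
  eq       0.001341    0.2067    0.5425
  solve Keq expr → x = 0.006487; check Q = 783.8

Direction: forward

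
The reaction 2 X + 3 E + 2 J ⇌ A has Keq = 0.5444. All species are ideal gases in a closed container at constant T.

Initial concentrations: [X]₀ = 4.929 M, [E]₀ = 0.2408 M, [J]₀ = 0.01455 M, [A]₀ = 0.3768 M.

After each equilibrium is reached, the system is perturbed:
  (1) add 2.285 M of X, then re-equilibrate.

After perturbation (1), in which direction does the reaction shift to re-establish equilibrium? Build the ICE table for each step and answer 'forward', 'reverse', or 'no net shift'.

Direction: forward

Q₀ = 5247 vs Keq = 0.5444 ⇒ Q>K, reverse
Step 1:
                   X          E          J          A
  Initial      4.929     0.2408    0.01455     0.3768
  Change      0.2531     0.3797     0.2531    -0.1266
  Equil        5.182     0.6205     0.2677     0.2502
  solve Keq expr → x = -0.1266; check Q = 0.5444
Then add 2.285 M of X.
Step 2:
                   X          E          J          A
  Initial      7.467     0.6205     0.2677     0.2502
  Change    -0.04075   -0.06112   -0.04075    0.02037
  Equil        7.426     0.5594     0.2269     0.2706
  solve Keq expr → x = 0.02037; check Q = 0.5444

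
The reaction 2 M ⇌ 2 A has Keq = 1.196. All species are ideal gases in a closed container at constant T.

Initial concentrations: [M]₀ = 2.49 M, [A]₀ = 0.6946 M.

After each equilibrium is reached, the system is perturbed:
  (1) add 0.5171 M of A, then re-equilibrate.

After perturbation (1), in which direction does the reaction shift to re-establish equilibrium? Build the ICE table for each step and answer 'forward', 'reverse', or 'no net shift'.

Q₀ = 0.07782 vs Keq = 1.196 ⇒ Q<K, forward
Step 1:
                    M           A
  I              2.49      0.6946
  C           -0.9689      0.9689
  E             1.521       1.664
  solve Keq expr → x = 0.4845; check Q = 1.196
Then add 0.5171 M of A.
Step 2:
                    M           A
  I             1.521       2.181
  C             0.247      -0.247
  E             1.768       1.934
  solve Keq expr → x = -0.1235; check Q = 1.196

Direction: reverse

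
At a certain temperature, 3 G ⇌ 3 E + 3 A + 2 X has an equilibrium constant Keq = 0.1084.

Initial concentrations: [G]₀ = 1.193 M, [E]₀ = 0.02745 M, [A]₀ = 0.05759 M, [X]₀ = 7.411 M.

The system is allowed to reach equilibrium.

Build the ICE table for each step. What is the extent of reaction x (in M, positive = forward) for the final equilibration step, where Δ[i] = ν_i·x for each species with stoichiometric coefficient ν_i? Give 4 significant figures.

Q₀ = 1.2779e-07 vs Keq = 0.1084 ⇒ Q<K, forward
Step 1:
                  G         E         A         X
  Initial     1.193   0.02745   0.05759     7.411
  Change    -0.2913    0.2913    0.2913    0.1942
  Equil      0.9017    0.3187    0.3488     7.605
  solve Keq expr → x = 0.09708; check Q = 0.1084

x = 0.09708 M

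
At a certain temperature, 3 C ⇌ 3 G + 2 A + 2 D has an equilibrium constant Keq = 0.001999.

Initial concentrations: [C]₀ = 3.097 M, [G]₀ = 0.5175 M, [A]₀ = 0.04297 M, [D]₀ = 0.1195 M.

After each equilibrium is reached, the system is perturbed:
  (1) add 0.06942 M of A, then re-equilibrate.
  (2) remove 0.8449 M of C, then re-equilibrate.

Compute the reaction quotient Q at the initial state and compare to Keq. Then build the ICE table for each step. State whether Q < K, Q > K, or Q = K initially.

Q₀ = 1.2302e-07 vs Keq = 0.001999 ⇒ Q<K, forward
Step 1:
                  C         G         A         D
  Initial     3.097    0.5175   0.04297    0.1195
  Change    -0.5129    0.5129    0.3419    0.3419
  Equil       2.584      1.03    0.3849    0.4614
  solve Keq expr → x = 0.171; check Q = 0.001999
Then add 0.06942 M of A.
Step 2:
                  C         G         A         D
  Initial     2.584      1.03    0.4543    0.4614
  Change     0.0329   -0.0329  -0.02193  -0.02193
  Equil       2.617    0.9975    0.4324    0.4395
  solve Keq expr → x = -0.01097; check Q = 0.001999
Then remove 0.8449 M of C.
Step 3:
                  C         G         A         D
  Initial     1.772    0.9975    0.4324    0.4395
  Change      0.102    -0.102  -0.06798  -0.06798
  Equil       1.874    0.8955    0.3644    0.3715
  solve Keq expr → x = -0.03399; check Q = 0.001999

Q₀ = 1.2302e-07; Q < K (proceeds forward)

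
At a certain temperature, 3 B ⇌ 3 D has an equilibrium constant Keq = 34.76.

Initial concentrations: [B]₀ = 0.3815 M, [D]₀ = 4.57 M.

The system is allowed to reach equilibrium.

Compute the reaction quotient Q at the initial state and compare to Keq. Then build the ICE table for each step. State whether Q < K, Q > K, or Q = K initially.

Q₀ = 1719; Q > K (proceeds reverse)

Q₀ = 1719 vs Keq = 34.76 ⇒ Q>K, reverse
Step 1:
                  B         D
  Initial    0.3815      4.57
  Change     0.7799   -0.7799
  Equil       1.161      3.79
  solve Keq expr → x = -0.26; check Q = 34.76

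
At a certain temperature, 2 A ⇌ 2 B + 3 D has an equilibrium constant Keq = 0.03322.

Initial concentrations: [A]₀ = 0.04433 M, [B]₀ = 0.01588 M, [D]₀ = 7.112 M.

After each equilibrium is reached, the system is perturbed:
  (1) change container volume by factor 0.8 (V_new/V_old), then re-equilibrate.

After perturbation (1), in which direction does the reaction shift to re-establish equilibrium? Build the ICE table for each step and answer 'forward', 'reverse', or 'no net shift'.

Q₀ = 46.16 vs Keq = 0.03322 ⇒ Q>K, reverse
Step 1:
                   A          B          D
  I          0.04433    0.01588      7.112
  C           0.0153    -0.0153   -0.02296
  E          0.05963 5.7586e-04      7.089
  solve Keq expr → x = -0.007652; check Q = 0.03322
Then change container volume by factor 0.8 (V_new/V_old).
Step 2:
                   A          B          D
  I          0.07454 7.1982e-04      8.861
  C       2.0333e-04 -2.0333e-04 -3.0499e-04
  E          0.07475 5.1649e-04      8.861
  solve Keq expr → x = -1.0166e-04; check Q = 0.03322

Direction: reverse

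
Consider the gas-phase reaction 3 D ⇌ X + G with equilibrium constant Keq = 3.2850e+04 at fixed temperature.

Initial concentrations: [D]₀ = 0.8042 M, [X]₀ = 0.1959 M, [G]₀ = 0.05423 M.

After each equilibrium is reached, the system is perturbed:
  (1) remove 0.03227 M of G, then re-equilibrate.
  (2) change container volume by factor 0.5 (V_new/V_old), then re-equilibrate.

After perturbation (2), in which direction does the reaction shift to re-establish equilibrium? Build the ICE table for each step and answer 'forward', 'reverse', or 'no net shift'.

Direction: forward

Q₀ = 0.02043 vs Keq = 3.2850e+04 ⇒ Q<K, forward
Step 1:
                   D          X          G
  I           0.8042     0.1959    0.05423
  C          -0.7878     0.2626     0.2626
  E          0.01641     0.4585     0.3168
  solve Keq expr → x = 0.2626; check Q = 3.2850e+04
Then remove 0.03227 M of G.
Step 2:
                   D          X          G
  I          0.01641     0.4585     0.2846
  C       -5.7161e-04 1.9054e-04 1.9054e-04
  E          0.01584     0.4587     0.2847
  solve Keq expr → x = 1.9054e-04; check Q = 3.2850e+04
Then change container volume by factor 0.5 (V_new/V_old).
Step 3:
                   D          X          G
  I          0.03168     0.9174     0.5695
  C        -0.006485   0.002162   0.002162
  E           0.0252     0.9195     0.5717
  solve Keq expr → x = 0.002162; check Q = 3.2850e+04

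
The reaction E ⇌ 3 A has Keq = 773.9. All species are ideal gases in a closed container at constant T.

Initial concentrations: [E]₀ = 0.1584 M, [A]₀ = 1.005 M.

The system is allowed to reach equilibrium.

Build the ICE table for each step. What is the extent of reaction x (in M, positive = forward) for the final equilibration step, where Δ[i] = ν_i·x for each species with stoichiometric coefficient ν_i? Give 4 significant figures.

x = 0.1543 M

Q₀ = 6.408 vs Keq = 773.9 ⇒ Q<K, forward
Step 1:
                    E           A
  I            0.1584       1.005
  C           -0.1543      0.4629
  E          0.004087       1.468
  solve Keq expr → x = 0.1543; check Q = 773.9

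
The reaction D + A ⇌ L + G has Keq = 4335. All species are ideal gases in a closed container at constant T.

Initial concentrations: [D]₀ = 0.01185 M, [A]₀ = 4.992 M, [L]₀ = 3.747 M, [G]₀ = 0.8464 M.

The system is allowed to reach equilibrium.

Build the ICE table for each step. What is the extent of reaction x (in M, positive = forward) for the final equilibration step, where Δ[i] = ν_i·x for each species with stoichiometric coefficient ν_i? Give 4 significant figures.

x = 0.0117 M

Q₀ = 53.61 vs Keq = 4335 ⇒ Q<K, forward
Step 1:
                   D          A          L          G
  Initial    0.01185      4.992      3.747     0.8464
  Change     -0.0117    -0.0117     0.0117     0.0117
  Equil   1.4939e-04       4.98      3.759     0.8581
  solve Keq expr → x = 0.0117; check Q = 4335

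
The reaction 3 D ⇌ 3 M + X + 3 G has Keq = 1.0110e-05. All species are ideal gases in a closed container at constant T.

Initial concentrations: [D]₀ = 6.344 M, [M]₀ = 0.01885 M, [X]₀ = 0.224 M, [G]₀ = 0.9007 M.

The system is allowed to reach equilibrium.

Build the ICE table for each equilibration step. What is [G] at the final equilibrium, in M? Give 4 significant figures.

[G]_eq = 1.072 M

Q₀ = 4.2937e-09 vs Keq = 1.0110e-05 ⇒ Q<K, forward
Step 1:
                    D           M           X           G
  Initial       6.344     0.01885       0.224      0.9007
  Change      -0.1712      0.1712     0.05708      0.1712
  Equil         6.173      0.1901      0.2811       1.072
  solve Keq expr → x = 0.05708; check Q = 1.0110e-05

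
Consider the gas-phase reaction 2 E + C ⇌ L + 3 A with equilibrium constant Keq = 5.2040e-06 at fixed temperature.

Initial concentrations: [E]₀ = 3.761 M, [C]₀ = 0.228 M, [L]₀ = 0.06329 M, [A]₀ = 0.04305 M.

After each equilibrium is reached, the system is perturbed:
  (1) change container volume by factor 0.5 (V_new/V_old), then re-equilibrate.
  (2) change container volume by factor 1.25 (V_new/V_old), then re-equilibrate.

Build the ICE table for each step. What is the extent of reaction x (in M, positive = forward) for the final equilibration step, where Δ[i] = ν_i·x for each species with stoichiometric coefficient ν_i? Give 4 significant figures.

Q₀ = 1.5657e-06 vs Keq = 5.2040e-06 ⇒ Q<K, forward
Step 1:
                   E          C          L          A
  I            3.761      0.228    0.06329    0.04305
  C         -0.01235  -0.006177   0.006177    0.01853
  E            3.749     0.2218    0.06947    0.06158
  solve Keq expr → x = 0.006177; check Q = 5.2040e-06
Then change container volume by factor 0.5 (V_new/V_old).
Step 2:
                   E          C          L          A
  I            7.497     0.4436     0.1389     0.1232
  C          0.01523   0.007617  -0.007617   -0.02285
  E            7.513     0.4513     0.1313     0.1003
  solve Keq expr → x = -0.007617; check Q = 5.2040e-06
Then change container volume by factor 1.25 (V_new/V_old).
Step 3:
                   E          C          L          A
  I             6.01      0.361     0.1051    0.08025
  C        -0.003678  -0.001839   0.001839   0.005517
  E            6.006     0.3592     0.1069    0.08576
  solve Keq expr → x = 0.001839; check Q = 5.2040e-06

x = 0.001839 M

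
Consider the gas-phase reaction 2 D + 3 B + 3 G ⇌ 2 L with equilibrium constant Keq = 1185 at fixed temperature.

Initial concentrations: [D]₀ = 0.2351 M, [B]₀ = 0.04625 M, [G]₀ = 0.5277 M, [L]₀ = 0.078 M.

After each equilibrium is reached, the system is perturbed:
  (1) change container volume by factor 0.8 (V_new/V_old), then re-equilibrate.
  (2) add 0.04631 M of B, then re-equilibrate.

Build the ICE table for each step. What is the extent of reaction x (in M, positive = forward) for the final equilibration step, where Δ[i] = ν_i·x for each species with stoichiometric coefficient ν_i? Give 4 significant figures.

Q₀ = 7572 vs Keq = 1185 ⇒ Q>K, reverse
Step 1:
                  D         B         G         L
  init       0.2351   0.04625    0.5277     0.078
  Δ         0.01491   0.02236   0.02236  -0.01491
  eq           0.25   0.06861    0.5501   0.06309
  solve Keq expr → x = -0.007453; check Q = 1185
Then change container volume by factor 0.8 (V_new/V_old).
Step 2:
                  D         B         G         L
  init       0.3125   0.08576    0.6876   0.07887
  Δ        -0.01385  -0.02078  -0.02078   0.01385
  eq         0.2987   0.06498    0.6668   0.09272
  solve Keq expr → x = 0.006927; check Q = 1185
Then add 0.04631 M of B.
Step 3:
                  D         B         G         L
  init       0.2987    0.1113    0.6668   0.09272
  Δ        -0.02005  -0.03008  -0.03008   0.02005
  eq         0.2786   0.08121    0.6367    0.1128
  solve Keq expr → x = 0.01003; check Q = 1185

x = 0.01003 M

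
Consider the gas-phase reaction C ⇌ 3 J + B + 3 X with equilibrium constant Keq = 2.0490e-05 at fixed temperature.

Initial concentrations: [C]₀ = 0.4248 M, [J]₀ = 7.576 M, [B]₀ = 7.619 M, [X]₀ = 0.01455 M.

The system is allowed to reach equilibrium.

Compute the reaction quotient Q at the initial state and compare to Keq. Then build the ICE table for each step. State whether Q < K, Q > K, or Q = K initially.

Q₀ = 0.02402; Q > K (proceeds reverse)

Q₀ = 0.02402 vs Keq = 2.0490e-05 ⇒ Q>K, reverse
Step 1:
                  C         J         B         X
  init       0.4248     7.576     7.619   0.01455
  Δ        0.004388  -0.01316 -0.004388  -0.01316
  eq         0.4292     7.563     7.615  0.001387
  solve Keq expr → x = -0.004388; check Q = 2.0490e-05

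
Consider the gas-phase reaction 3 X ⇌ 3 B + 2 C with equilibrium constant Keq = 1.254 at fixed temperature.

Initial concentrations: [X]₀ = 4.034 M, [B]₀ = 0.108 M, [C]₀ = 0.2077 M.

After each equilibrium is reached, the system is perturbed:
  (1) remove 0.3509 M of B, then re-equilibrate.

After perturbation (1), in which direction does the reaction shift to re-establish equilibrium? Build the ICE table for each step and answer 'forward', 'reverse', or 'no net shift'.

Direction: forward

Q₀ = 8.2782e-07 vs Keq = 1.254 ⇒ Q<K, forward
Step 1:
                   X          B          C
  init         4.034      0.108     0.2077
  Δ           -1.804      1.804      1.203
  eq            2.23      1.912       1.41
  solve Keq expr → x = 0.6014; check Q = 1.254
Then remove 0.3509 M of B.
Step 2:
                   X          B          C
  init          2.23      1.561       1.41
  Δ          -0.1468     0.1468     0.0979
  eq           2.083      1.708      1.508
  solve Keq expr → x = 0.04895; check Q = 1.254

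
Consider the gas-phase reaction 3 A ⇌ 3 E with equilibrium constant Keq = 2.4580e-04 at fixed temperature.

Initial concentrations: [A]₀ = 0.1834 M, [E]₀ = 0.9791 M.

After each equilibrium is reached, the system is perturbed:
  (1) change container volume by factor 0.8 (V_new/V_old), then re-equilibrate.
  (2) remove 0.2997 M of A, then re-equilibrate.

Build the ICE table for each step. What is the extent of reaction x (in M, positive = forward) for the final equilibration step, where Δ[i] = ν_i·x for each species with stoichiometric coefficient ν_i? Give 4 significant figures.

x = -0.005889 M

Q₀ = 152.2 vs Keq = 2.4580e-04 ⇒ Q>K, reverse
Step 1:
                   A          E
  init        0.1834     0.9791
  Δ           0.9106    -0.9106
  eq           1.094    0.06853
  solve Keq expr → x = -0.3035; check Q = 2.4580e-04
Then change container volume by factor 0.8 (V_new/V_old).
Step 2:
                   A          E
  init         1.367    0.08566
  Δ                0          0
  eq           1.367    0.08566
  solve Keq expr → x = 0; check Q = 2.4580e-04
Then remove 0.2997 M of A.
Step 3:
                   A          E
  init         1.068    0.08566
  Δ          0.01767   -0.01767
  eq           1.085    0.06799
  solve Keq expr → x = -0.005889; check Q = 2.4580e-04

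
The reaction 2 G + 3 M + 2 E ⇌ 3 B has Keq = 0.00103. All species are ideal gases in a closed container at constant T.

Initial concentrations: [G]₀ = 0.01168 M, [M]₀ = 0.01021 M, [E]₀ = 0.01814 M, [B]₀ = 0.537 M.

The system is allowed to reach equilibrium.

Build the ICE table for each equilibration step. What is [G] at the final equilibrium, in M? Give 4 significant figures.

[G]_eq = 0.3604 M

Q₀ = 3.2410e+12 vs Keq = 0.00103 ⇒ Q>K, reverse
Step 1:
                    G           M           E           B
  I           0.01168     0.01021     0.01814       0.537
  C            0.3487       0.523      0.3487      -0.523
  E            0.3604      0.5332      0.3668     0.01397
  solve Keq expr → x = -0.1743; check Q = 0.00103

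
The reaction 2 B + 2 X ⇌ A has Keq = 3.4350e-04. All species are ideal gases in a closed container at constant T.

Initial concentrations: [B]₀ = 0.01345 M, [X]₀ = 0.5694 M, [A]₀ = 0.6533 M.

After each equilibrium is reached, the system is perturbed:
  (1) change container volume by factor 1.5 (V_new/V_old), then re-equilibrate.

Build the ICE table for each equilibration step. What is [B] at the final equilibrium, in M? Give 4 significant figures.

[B]_eq = 0.8792 M

Q₀ = 1.1139e+04 vs Keq = 3.4350e-04 ⇒ Q>K, reverse
Step 1:
                   B          X          A
  I          0.01345     0.5694     0.6533
  C            1.302      1.302    -0.6512
  E            1.316      1.872   0.002084
  solve Keq expr → x = -0.6512; check Q = 3.4350e-04
Then change container volume by factor 1.5 (V_new/V_old).
Step 2:
                   B          X          A
  I           0.8773      1.248   0.001389
  C         0.001949   0.001949 -9.7455e-04
  E           0.8792       1.25 4.1478e-04
  solve Keq expr → x = -9.7455e-04; check Q = 3.4350e-04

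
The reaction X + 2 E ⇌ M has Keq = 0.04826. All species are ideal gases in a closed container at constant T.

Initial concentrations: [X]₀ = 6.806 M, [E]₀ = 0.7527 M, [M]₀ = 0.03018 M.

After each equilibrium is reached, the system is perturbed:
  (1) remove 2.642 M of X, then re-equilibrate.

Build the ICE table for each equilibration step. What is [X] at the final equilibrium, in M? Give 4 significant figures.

[X]_eq = 4.111 M

Q₀ = 0.007827 vs Keq = 0.04826 ⇒ Q<K, forward
Step 1:
                   X          E          M
  init         6.806     0.7527    0.03018
  Δ         -0.08216    -0.1643    0.08216
  eq           6.724     0.5884     0.1123
  solve Keq expr → x = 0.08216; check Q = 0.04826
Then remove 2.642 M of X.
Step 2:
                   X          E          M
  init         4.082     0.5884     0.1123
  Δ          0.02929    0.05858   -0.02929
  eq           4.111      0.647    0.08305
  solve Keq expr → x = -0.02929; check Q = 0.04826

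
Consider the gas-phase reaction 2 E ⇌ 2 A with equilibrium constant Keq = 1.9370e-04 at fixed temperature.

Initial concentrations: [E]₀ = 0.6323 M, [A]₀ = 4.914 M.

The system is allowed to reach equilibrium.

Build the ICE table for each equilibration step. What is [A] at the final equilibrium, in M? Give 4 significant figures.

Q₀ = 60.4 vs Keq = 1.9370e-04 ⇒ Q>K, reverse
Step 1:
                    E           A
  init         0.6323       4.914
  Δ             4.838      -4.838
  eq             5.47     0.07613
  solve Keq expr → x = -2.419; check Q = 1.9370e-04

[A]_eq = 0.07613 M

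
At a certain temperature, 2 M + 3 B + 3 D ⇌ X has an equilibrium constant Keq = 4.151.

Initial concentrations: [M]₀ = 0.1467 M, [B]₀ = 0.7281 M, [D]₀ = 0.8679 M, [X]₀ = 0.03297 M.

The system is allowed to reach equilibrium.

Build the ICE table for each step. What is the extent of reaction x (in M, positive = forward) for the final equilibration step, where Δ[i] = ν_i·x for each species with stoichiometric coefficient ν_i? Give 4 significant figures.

Q₀ = 6.071 vs Keq = 4.151 ⇒ Q>K, reverse
Step 1:
                   M          B          D          X
  I           0.1467     0.7281     0.8679    0.03297
  C         0.009311    0.01397    0.01397  -0.004656
  E            0.156     0.7421     0.8819    0.02831
  solve Keq expr → x = -0.004656; check Q = 4.151

x = -0.004656 M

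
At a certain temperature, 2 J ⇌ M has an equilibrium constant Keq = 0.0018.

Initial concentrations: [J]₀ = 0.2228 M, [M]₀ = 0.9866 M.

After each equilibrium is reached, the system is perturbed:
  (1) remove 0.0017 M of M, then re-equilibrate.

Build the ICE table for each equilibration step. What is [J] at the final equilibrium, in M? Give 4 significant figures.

Q₀ = 19.88 vs Keq = 0.0018 ⇒ Q>K, reverse
Step 1:
                   J          M
  I           0.2228     0.9866
  C            1.956    -0.9781
  E            2.179   0.008546
  solve Keq expr → x = -0.9781; check Q = 0.0018
Then remove 0.0017 M of M.
Step 2:
                   J          M
  I            2.179   0.006846
  C        -0.003348   0.001674
  E            2.176    0.00852
  solve Keq expr → x = 0.001674; check Q = 0.0018

[J]_eq = 2.176 M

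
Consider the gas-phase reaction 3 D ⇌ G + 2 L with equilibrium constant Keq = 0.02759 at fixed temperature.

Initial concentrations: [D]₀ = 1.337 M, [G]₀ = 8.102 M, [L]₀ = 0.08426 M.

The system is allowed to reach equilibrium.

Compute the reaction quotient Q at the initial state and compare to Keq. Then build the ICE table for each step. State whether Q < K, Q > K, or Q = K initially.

Q₀ = 0.02407 vs Keq = 0.02759 ⇒ Q<K, forward
Step 1:
                  D         G         L
  Initial     1.337     8.102   0.08426
  Change  -0.007738  0.002579  0.005158
  Equil       1.329     8.105   0.08942
  solve Keq expr → x = 0.002579; check Q = 0.02759

Q₀ = 0.02407; Q < K (proceeds forward)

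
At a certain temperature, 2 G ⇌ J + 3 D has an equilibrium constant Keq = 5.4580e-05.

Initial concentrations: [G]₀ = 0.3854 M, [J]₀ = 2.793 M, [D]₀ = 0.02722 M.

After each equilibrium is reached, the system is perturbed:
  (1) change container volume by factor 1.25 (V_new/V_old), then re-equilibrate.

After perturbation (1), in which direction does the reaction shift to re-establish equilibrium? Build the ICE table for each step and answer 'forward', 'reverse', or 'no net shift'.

Q₀ = 3.7924e-04 vs Keq = 5.4580e-05 ⇒ Q>K, reverse
Step 1:
                    G           J           D
  Initial      0.3854       2.793     0.02722
  Change     0.008493   -0.004246    -0.01274
  Equil        0.3939       2.789     0.01448
  solve Keq expr → x = -0.004246; check Q = 5.4580e-05
Then change container volume by factor 1.25 (V_new/V_old).
Step 2:
                    G           J           D
  Initial      0.3151       2.231     0.01158
  Change    -0.001215  6.0745e-04    0.001822
  Equil        0.3139       2.232     0.01341
  solve Keq expr → x = 6.0745e-04; check Q = 5.4580e-05

Direction: forward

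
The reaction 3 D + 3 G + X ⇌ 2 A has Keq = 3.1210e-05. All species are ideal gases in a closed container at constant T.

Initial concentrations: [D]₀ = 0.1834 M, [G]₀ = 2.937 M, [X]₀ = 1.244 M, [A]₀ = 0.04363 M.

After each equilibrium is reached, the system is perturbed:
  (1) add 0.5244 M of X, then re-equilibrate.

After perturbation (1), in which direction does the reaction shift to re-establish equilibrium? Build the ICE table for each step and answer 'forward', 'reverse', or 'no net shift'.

Q₀ = 0.009791 vs Keq = 3.1210e-05 ⇒ Q>K, reverse
Step 1:
                    D           G           X           A
  init         0.1834       2.937       1.244     0.04363
  Δ           0.05959     0.05959     0.01986    -0.03973
  eq            0.243       2.997       1.264    0.003902
  solve Keq expr → x = -0.01986; check Q = 3.1210e-05
Then add 0.5244 M of X.
Step 2:
                    D           G           X           A
  init          0.243       2.997       1.788    0.003902
  Δ         -0.001059   -0.001059 -3.5314e-04  7.0628e-04
  eq           0.2419       2.996       1.788    0.004609
  solve Keq expr → x = 3.5314e-04; check Q = 3.1210e-05

Direction: forward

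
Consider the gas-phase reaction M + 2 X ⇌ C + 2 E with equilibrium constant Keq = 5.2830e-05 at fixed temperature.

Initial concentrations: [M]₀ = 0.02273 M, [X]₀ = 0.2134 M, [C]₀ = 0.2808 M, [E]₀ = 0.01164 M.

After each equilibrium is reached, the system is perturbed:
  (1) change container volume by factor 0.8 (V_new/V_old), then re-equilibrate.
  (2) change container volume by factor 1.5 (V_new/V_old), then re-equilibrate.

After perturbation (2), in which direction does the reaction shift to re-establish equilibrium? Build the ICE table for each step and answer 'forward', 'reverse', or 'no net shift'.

Q₀ = 0.03675 vs Keq = 5.2830e-05 ⇒ Q>K, reverse
Step 1:
                   M          X          C          E
  init       0.02273     0.2134     0.2808    0.01164
  Δ         0.005558    0.01112  -0.005558   -0.01112
  eq         0.02829     0.2245     0.2752 5.2316e-04
  solve Keq expr → x = -0.005558; check Q = 5.2830e-05
Then change container volume by factor 0.8 (V_new/V_old).
Step 2:
                   M          X          C          E
  init       0.03536     0.2806     0.3441 6.5395e-04
  Δ                0          0          0          0
  eq         0.03536     0.2806     0.3441 6.5395e-04
  solve Keq expr → x = 0; check Q = 5.2830e-05
Then change container volume by factor 1.5 (V_new/V_old).
Step 3:
                   M          X          C          E
  init       0.02357     0.1871     0.2294 4.3597e-04
  Δ                0          0          0          0
  eq         0.02357     0.1871     0.2294 4.3597e-04
  solve Keq expr → x = 0; check Q = 5.2830e-05

Direction: no net shift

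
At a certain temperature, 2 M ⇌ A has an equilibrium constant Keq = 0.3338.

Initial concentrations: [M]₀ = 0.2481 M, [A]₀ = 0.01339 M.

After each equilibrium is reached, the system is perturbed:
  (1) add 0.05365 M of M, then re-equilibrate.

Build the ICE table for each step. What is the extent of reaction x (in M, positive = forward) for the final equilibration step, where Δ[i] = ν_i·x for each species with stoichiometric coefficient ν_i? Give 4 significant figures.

Q₀ = 0.2175 vs Keq = 0.3338 ⇒ Q<K, forward
Step 1:
                    M           A
  I            0.2481     0.01339
  C          -0.01081    0.005405
  E            0.2373      0.0188
  solve Keq expr → x = 0.005405; check Q = 0.3338
Then add 0.05365 M of M.
Step 2:
                    M           A
  I            0.2909      0.0188
  C          -0.01372    0.006858
  E            0.2772     0.02565
  solve Keq expr → x = 0.006858; check Q = 0.3338

x = 0.006858 M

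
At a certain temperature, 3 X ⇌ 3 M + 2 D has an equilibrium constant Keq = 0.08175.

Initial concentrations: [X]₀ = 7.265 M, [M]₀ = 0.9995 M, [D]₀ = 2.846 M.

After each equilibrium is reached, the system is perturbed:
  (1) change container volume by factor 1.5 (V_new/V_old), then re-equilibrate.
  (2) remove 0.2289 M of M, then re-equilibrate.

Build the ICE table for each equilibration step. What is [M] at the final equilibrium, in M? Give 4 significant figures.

Q₀ = 0.02109 vs Keq = 0.08175 ⇒ Q<K, forward
Step 1:
                   X          M          D
  I            7.265     0.9995      2.846
  C          -0.3986     0.3986     0.2658
  E            6.866      1.398      3.112
  solve Keq expr → x = 0.1329; check Q = 0.08175
Then change container volume by factor 1.5 (V_new/V_old).
Step 2:
                   X          M          D
  I            4.578     0.9321      2.075
  C          -0.1922     0.1922     0.1281
  E            4.385      1.124      2.203
  solve Keq expr → x = 0.06406; check Q = 0.08175
Then remove 0.2289 M of M.
Step 3:
                   X          M          D
  I            4.385     0.8954      2.203
  C           -0.156      0.156      0.104
  E            4.229      1.051      2.307
  solve Keq expr → x = 0.05201; check Q = 0.08175

[M]_eq = 1.051 M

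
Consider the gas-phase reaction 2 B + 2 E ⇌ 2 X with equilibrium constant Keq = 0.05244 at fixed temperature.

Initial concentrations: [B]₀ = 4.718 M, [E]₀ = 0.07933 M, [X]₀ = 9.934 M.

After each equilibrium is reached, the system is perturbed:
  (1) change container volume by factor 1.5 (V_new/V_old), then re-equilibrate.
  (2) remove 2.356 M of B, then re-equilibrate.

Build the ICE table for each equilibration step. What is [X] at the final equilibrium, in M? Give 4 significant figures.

Q₀ = 704.5 vs Keq = 0.05244 ⇒ Q>K, reverse
Step 1:
                    B           E           X
  Initial       4.718     0.07933       9.934
  Change        3.418       3.418      -3.418
  Equil         8.136       3.497       6.516
  solve Keq expr → x = -1.709; check Q = 0.05244
Then change container volume by factor 1.5 (V_new/V_old).
Step 2:
                    B           E           X
  Initial       5.424       2.332       4.344
  Change       0.5009      0.5009     -0.5009
  Equil         5.925       2.832       3.843
  solve Keq expr → x = -0.2505; check Q = 0.05244
Then remove 2.356 M of B.
Step 3:
                    B           E           X
  Initial       3.569       2.832       3.843
  Change       0.5877      0.5877     -0.5877
  Equil         4.157        3.42       3.255
  solve Keq expr → x = -0.2938; check Q = 0.05244

[X]_eq = 3.255 M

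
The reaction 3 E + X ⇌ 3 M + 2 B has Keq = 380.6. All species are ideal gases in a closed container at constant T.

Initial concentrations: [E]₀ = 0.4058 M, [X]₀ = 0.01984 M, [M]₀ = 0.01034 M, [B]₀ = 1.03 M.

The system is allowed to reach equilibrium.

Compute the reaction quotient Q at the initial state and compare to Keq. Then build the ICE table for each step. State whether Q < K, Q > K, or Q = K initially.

Q₀ = 8.8462e-04; Q < K (proceeds forward)

Q₀ = 8.8462e-04 vs Keq = 380.6 ⇒ Q<K, forward
Step 1:
                  E         X         M         B
  I          0.4058   0.01984   0.01034      1.03
  C        -0.05945  -0.01982   0.05945   0.03963
  E          0.3464 2.4589e-05   0.06979      1.07
  solve Keq expr → x = 0.01982; check Q = 380.6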